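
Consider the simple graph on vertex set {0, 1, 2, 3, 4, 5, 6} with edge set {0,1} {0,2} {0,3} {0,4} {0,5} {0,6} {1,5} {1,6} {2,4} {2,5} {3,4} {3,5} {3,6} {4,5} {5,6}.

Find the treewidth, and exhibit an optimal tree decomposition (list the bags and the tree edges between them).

Each bag holds 4 vertices, so the decomposition has width 3, which upper-bounds the treewidth. Conversely, {0, 1, 5, 6} is a clique of size 4, and the vertices of any clique must share a bag in every tree decomposition; so some bag has ≥ 4 vertices and tw(G) ≥ 3. Combining the bounds, tw(G) = 3.

Treewidth 3.
One such decomposition:
Bags: B1 = {0, 2, 4, 5}  B2 = {0, 3, 4, 5}  B3 = {0, 3, 5, 6}  B4 = {0, 1, 5, 6}
Tree: B1–B2, B2–B3, B3–B4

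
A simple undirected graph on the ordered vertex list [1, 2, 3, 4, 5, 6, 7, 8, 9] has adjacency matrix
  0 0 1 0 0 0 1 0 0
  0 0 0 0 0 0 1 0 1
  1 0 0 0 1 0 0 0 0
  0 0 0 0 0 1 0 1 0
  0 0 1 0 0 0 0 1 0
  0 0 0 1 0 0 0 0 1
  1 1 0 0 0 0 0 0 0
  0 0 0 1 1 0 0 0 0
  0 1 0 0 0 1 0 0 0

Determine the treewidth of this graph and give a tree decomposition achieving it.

Treewidth 2.
One optimal decomposition is:
Bags: B1 = {1, 3, 7}  B2 = {3, 5, 7}  B3 = {5, 7, 8}  B4 = {4, 7, 8}  B5 = {4, 6, 7}  B6 = {6, 7, 9}  B7 = {2, 7, 9}
Tree: B1–B2, B2–B3, B3–B4, B4–B5, B5–B6, B6–B7

Each bag holds 3 vertices, so the decomposition has width 2, which upper-bounds the treewidth. For the lower bound, G contains the cycle 7–1–3–5–8–4–6–9–2–7, so G is not a forest; only forests have treewidth ≤ 1, hence tw(G) ≥ 2. Hence tw(G) = 2 exactly.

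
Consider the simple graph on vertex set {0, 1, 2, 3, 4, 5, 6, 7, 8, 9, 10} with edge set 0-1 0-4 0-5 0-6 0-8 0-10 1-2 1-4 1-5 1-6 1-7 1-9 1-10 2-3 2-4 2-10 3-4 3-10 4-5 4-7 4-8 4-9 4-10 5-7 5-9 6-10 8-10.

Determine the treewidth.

A width-3 tree decomposition is:
Bags: B1 = {0, 1, 4, 10}  B2 = {0, 1, 4, 5}  B3 = {0, 4, 8, 10}  B4 = {1, 2, 4, 10}  B5 = {0, 1, 6, 10}  B6 = {2, 3, 4, 10}  B7 = {1, 4, 5, 9}  B8 = {1, 4, 5, 7}
Tree: B1–B2, B1–B3, B1–B4, B1–B5, B4–B6, B2–B7, B7–B8
Each bag holds 4 vertices, so the decomposition has width 3, which upper-bounds the treewidth. For the lower bound, the 4 vertices {0, 4, 8, 10} are pairwise adjacent, and any tree decomposition puts a clique entirely inside one bag — forcing width ≥ 3. Therefore the treewidth is 3.

3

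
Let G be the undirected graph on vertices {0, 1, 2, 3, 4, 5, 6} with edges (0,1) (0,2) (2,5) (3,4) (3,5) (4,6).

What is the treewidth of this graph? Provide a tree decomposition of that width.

The largest bag has 2 vertices, giving width 1; this decomposition certifies tw(G) ≤ 1. Since G has at least one edge (e.g. 1–0), it is not an edgeless graph, so tw(G) ≥ 1. The upper and lower bounds meet at 1, so that is the treewidth.

Treewidth 1.
Bags: B1 = {0, 1}  B2 = {0, 2}  B3 = {2, 5}  B4 = {3, 5}  B5 = {3, 4}  B6 = {4, 6}
Tree: B1–B2, B2–B3, B3–B4, B4–B5, B5–B6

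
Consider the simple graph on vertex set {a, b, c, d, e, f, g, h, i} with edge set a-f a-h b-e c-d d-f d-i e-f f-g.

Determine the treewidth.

1

A width-1 tree decomposition is:
Bags: B1 = {a, f}  B2 = {e, f}  B3 = {f, g}  B4 = {d, f}  B5 = {c, d}  B6 = {b, e}  B7 = {d, i}  B8 = {a, h}
Tree: B1–B2, B1–B3, B1–B4, B4–B5, B2–B6, B5–B7, B1–B8
Each bag holds 2 vertices, so the decomposition has width 1, which upper-bounds the treewidth. Since G has at least one edge (e.g. a–f), it is not an edgeless graph, so tw(G) ≥ 1. The upper and lower bounds meet at 1, so that is the treewidth.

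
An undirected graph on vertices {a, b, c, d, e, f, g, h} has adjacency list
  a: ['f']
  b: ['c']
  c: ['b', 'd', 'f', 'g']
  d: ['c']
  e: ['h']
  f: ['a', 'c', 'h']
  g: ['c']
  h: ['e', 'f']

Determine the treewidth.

1

A width-1 tree decomposition is:
Bags: B1 = {a, f}  B2 = {c, f}  B3 = {c, d}  B4 = {c, g}  B5 = {f, h}  B6 = {e, h}  B7 = {b, c}
Tree: B1–B2, B2–B3, B3–B4, B2–B5, B5–B6, B4–B7
Every bag has size at most 2, so the width is 2 − 1 = 1 and tw(G) ≤ 1. Any graph with an edge has treewidth ≥ 1, and G has the edge a–f. Therefore the treewidth is 1.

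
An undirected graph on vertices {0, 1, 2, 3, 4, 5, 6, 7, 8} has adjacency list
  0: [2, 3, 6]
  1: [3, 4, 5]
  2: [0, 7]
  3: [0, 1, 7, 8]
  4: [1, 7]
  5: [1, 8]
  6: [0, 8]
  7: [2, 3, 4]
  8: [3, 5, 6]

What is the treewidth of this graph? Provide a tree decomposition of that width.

Treewidth 3.
One optimal decomposition is:
Bags: B1 = {0, 2, 6, 7}  B2 = {0, 3, 6, 7}  B3 = {3, 6, 7, 8}  B4 = {3, 4, 7, 8}  B5 = {1, 3, 4, 8}  B6 = {1, 4, 5, 8}
Tree: B1–B2, B2–B3, B3–B4, B4–B5, B5–B6

Every bag has size at most 4, so the width is 4 − 1 = 3 and tw(G) ≤ 3. For the lower bound: the 4 vertex sets {0,2,6}, {7}, {3}, {1,4,5,8} are disjoint, each induces a connected subgraph, and every pair is joined by at least one edge of G. Contracting each set to a single vertex therefore yields K_{4} as a minor, and since treewidth is minor-monotone, tw(G) ≥ tw(K_{4}) = 3. The upper and lower bounds meet at 3, so that is the treewidth.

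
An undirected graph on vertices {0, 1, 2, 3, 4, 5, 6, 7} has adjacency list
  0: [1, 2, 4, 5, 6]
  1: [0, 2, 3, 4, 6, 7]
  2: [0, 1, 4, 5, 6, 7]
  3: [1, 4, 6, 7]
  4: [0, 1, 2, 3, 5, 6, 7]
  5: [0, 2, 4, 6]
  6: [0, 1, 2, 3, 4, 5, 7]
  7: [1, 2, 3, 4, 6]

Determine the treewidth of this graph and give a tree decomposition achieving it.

Each bag holds 5 vertices, so the decomposition has width 4, which upper-bounds the treewidth. Conversely, {0, 1, 2, 4, 6} is a clique of size 5, and the vertices of any clique must share a bag in every tree decomposition; so some bag has ≥ 5 vertices and tw(G) ≥ 4. Hence tw(G) = 4 exactly.

Treewidth 4.
One such decomposition:
Bags: B1 = {1, 3, 4, 6, 7}  B2 = {1, 2, 4, 6, 7}  B3 = {0, 1, 2, 4, 6}  B4 = {0, 2, 4, 5, 6}
Tree: B1–B2, B2–B3, B3–B4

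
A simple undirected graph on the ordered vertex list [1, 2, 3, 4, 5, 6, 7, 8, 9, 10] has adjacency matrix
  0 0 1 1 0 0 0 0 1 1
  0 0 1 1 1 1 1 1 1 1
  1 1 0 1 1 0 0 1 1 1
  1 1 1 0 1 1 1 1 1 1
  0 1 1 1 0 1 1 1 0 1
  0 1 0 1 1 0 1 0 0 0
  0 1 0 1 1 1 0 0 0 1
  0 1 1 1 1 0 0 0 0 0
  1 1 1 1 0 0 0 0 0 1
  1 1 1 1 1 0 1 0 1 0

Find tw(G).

A width-4 tree decomposition is:
Bags: B1 = {2, 4, 5, 7, 10}  B2 = {2, 3, 4, 5, 10}  B3 = {2, 3, 4, 5, 8}  B4 = {2, 4, 5, 6, 7}  B5 = {2, 3, 4, 9, 10}  B6 = {1, 3, 4, 9, 10}
Tree: B1–B2, B2–B3, B1–B4, B2–B5, B5–B6
The largest bag has 5 vertices, giving width 4; this decomposition certifies tw(G) ≤ 4. Conversely, {1, 3, 4, 9, 10} is a clique of size 5, and the vertices of any clique must share a bag in every tree decomposition; so some bag has ≥ 5 vertices and tw(G) ≥ 4. Therefore the treewidth is 4.

4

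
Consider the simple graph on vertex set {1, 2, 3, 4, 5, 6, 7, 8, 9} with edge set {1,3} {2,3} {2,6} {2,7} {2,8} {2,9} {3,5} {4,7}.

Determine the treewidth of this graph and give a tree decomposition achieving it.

Each bag holds 2 vertices, so the decomposition has width 1, which upper-bounds the treewidth. Any graph with an edge has treewidth ≥ 1, and G has the edge 3–2. Combining the bounds, tw(G) = 1.

Treewidth 1.
One optimal decomposition is:
Bags: B1 = {2, 3}  B2 = {2, 7}  B3 = {2, 6}  B4 = {1, 3}  B5 = {4, 7}  B6 = {3, 5}  B7 = {2, 9}  B8 = {2, 8}
Tree: B1–B2, B2–B3, B1–B4, B2–B5, B1–B6, B1–B7, B1–B8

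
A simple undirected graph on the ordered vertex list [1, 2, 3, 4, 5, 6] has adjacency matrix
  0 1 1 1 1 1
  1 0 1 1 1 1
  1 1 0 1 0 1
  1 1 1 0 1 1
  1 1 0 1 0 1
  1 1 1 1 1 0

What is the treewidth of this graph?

A width-4 tree decomposition is:
Bags: B1 = {1, 2, 3, 4, 6}  B2 = {1, 2, 4, 5, 6}
Tree: B1–B2
Each bag holds 5 vertices, so the decomposition has width 4, which upper-bounds the treewidth. On the other hand G contains the 5-clique {1, 2, 3, 4, 6}. A clique must lie in a single bag of any decomposition, so no decomposition can have width below 4. Combining the bounds, tw(G) = 4.

4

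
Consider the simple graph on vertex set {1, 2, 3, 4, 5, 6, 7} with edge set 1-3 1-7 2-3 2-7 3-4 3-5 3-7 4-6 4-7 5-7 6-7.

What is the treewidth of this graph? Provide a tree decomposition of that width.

Each bag holds 3 vertices, so the decomposition has width 2, which upper-bounds the treewidth. For the lower bound, the 3 vertices {1, 3, 7} are pairwise adjacent, and any tree decomposition puts a clique entirely inside one bag — forcing width ≥ 2. Hence tw(G) = 2 exactly.

Treewidth 2.
One optimal decomposition is:
Bags: B1 = {3, 5, 7}  B2 = {1, 3, 7}  B3 = {3, 4, 7}  B4 = {2, 3, 7}  B5 = {4, 6, 7}
Tree: B1–B2, B1–B3, B1–B4, B3–B5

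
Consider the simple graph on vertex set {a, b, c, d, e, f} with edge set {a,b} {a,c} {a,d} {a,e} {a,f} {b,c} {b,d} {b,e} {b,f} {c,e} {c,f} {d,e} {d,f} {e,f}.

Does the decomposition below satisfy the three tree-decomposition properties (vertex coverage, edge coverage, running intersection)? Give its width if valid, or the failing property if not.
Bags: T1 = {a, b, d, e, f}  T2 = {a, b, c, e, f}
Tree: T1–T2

Yes; width 4.

Checking the three conditions: (i) the bags cover all of {a, b, c, d, e, f}; (ii) for each edge, some bag contains both endpoints; (iii) the bags containing any fixed vertex form a subtree. All hold, so the decomposition is valid with width 5 − 1 = 4.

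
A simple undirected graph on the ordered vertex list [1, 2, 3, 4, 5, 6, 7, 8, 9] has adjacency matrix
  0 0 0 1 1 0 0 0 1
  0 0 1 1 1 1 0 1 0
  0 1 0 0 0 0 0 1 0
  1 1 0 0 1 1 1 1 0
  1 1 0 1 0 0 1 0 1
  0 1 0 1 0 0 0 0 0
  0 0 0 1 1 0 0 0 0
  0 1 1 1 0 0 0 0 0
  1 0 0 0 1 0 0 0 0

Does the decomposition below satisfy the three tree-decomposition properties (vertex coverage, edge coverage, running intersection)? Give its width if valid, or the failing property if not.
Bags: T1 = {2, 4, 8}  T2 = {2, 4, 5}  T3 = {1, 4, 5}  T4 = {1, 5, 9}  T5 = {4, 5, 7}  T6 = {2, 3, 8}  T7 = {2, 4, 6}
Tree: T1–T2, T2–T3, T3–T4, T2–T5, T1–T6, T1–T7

Every vertex of G appears in some bag (union = {1, 2, 3, 4, 5, 6, 7, 8, 9}); every edge is covered by a bag; and for each vertex v the set of bags containing v is connected in the bag tree. The decomposition is therefore valid. The largest bag has 3 vertices, so the width is 2.

Yes; width 2.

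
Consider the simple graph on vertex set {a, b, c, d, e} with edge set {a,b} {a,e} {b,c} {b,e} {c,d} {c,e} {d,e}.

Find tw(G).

A width-2 tree decomposition is:
Bags: B1 = {c, d, e}  B2 = {b, c, e}  B3 = {a, b, e}
Tree: B1–B2, B2–B3
Every bag has size at most 3, so the width is 3 − 1 = 2 and tw(G) ≤ 2. For the lower bound, the 3 vertices {c, d, e} are pairwise adjacent, and any tree decomposition puts a clique entirely inside one bag — forcing width ≥ 2. Hence tw(G) = 2 exactly.

2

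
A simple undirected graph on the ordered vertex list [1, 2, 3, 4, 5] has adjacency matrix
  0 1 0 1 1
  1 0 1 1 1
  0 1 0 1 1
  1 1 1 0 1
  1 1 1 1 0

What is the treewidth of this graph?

A width-3 tree decomposition is:
Bags: B1 = {1, 2, 4, 5}  B2 = {2, 3, 4, 5}
Tree: B1–B2
The largest bag has 4 vertices, giving width 3; this decomposition certifies tw(G) ≤ 3. On the other hand G contains the 4-clique {1, 2, 4, 5}. A clique must lie in a single bag of any decomposition, so no decomposition can have width below 3. Combining the bounds, tw(G) = 3.

3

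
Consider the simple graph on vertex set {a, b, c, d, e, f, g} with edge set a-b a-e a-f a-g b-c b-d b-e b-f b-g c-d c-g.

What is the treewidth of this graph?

A width-2 tree decomposition is:
Bags: B1 = {a, b, g}  B2 = {b, c, g}  B3 = {a, b, e}  B4 = {b, c, d}  B5 = {a, b, f}
Tree: B1–B2, B1–B3, B2–B4, B3–B5
Each bag holds 3 vertices, so the decomposition has width 2, which upper-bounds the treewidth. For the lower bound, the 3 vertices {b, c, d} are pairwise adjacent, and any tree decomposition puts a clique entirely inside one bag — forcing width ≥ 2. Hence tw(G) = 2 exactly.

2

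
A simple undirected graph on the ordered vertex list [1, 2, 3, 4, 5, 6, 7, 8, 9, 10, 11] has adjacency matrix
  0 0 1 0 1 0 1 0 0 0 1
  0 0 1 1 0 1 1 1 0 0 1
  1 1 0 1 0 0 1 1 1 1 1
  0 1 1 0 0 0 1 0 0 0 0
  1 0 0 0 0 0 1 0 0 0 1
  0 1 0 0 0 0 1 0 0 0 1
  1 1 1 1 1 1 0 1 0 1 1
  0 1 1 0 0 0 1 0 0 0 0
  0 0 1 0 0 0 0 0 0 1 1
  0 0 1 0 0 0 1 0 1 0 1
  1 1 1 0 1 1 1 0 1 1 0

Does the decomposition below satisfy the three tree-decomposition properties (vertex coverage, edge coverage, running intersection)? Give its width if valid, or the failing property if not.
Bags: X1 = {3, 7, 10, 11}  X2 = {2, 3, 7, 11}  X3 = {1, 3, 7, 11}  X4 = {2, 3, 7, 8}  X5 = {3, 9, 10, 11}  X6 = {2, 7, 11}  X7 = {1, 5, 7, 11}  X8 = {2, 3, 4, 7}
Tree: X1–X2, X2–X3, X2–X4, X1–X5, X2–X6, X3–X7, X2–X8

A tree decomposition must satisfy three properties: every vertex lies in some bag; for every edge, both endpoints lie together in some bag; and for every vertex, the bags containing it form a connected subtree. Here vertex 6 appears in no bag, so the decomposition is invalid.

No — vertex 6 appears in no bag.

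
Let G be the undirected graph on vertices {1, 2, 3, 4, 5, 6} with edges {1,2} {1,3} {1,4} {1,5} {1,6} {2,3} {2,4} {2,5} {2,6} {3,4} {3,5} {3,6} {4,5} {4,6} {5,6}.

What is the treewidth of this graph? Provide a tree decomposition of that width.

Treewidth 5.
One such decomposition:
Bags: B1 = {1, 2, 3, 4, 5, 6}
Tree: (single bag)

With just one bag of size 6, the width is 6 − 1 = 5, so tw(G) ≤ 5. For the lower bound, the 6 vertices {1, 2, 3, 4, 5, 6} are pairwise adjacent, and any tree decomposition puts a clique entirely inside one bag — forcing width ≥ 5. Hence tw(G) = 5 exactly.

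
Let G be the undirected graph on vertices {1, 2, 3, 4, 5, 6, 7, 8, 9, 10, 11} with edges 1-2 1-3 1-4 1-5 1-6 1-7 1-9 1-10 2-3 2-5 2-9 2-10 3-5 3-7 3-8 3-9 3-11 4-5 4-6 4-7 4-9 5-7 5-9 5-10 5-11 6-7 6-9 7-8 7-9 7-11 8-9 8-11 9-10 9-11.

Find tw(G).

4

A width-4 tree decomposition is:
Bags: B1 = {3, 5, 7, 9, 11}  B2 = {1, 3, 5, 7, 9}  B3 = {1, 4, 5, 7, 9}  B4 = {1, 4, 6, 7, 9}  B5 = {3, 7, 8, 9, 11}  B6 = {1, 2, 3, 5, 9}  B7 = {1, 2, 5, 9, 10}
Tree: B1–B2, B2–B3, B3–B4, B1–B5, B2–B6, B6–B7
Every bag has size at most 5, so the width is 5 − 1 = 4 and tw(G) ≤ 4. On the other hand G contains the 5-clique {3, 7, 8, 9, 11}. A clique must lie in a single bag of any decomposition, so no decomposition can have width below 4. Therefore the treewidth is 4.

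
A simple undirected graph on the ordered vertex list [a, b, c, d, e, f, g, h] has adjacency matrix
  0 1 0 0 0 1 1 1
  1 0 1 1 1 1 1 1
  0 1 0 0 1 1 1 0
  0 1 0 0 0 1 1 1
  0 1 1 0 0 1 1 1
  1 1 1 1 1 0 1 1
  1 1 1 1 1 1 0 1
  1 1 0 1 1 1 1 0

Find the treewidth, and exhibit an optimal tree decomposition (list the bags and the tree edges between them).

The largest bag has 5 vertices, giving width 4; this decomposition certifies tw(G) ≤ 4. For the lower bound, the 5 vertices {b, d, f, g, h} are pairwise adjacent, and any tree decomposition puts a clique entirely inside one bag — forcing width ≥ 4. Hence tw(G) = 4 exactly.

Treewidth 4.
One such decomposition:
Bags: B1 = {b, e, f, g, h}  B2 = {a, b, f, g, h}  B3 = {b, c, e, f, g}  B4 = {b, d, f, g, h}
Tree: B1–B2, B1–B3, B2–B4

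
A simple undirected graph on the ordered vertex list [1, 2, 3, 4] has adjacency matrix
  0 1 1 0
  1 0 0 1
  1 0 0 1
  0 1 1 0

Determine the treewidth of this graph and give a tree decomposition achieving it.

Every bag has size at most 3, so the width is 3 − 1 = 2 and tw(G) ≤ 2. For the lower bound, G contains the cycle 4–2–1–3–4, so G is not a forest; only forests have treewidth ≤ 1, hence tw(G) ≥ 2. Therefore the treewidth is 2.

Treewidth 2.
Bags: B1 = {1, 2, 4}  B2 = {1, 3, 4}
Tree: B1–B2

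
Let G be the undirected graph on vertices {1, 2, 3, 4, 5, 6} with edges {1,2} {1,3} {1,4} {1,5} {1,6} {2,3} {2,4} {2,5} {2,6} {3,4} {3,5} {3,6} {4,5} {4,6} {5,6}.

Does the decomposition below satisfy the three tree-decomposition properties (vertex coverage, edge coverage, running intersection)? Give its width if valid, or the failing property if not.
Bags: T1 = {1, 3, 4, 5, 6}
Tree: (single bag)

No — vertex 2 appears in no bag.

A tree decomposition must satisfy three properties: every vertex lies in some bag; for every edge, both endpoints lie together in some bag; and for every vertex, the bags containing it form a connected subtree. Here vertex 2 appears in no bag, so the decomposition is invalid.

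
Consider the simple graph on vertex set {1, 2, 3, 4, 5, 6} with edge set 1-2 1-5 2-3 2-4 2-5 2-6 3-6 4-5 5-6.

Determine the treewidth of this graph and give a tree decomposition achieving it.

Treewidth 2.
One optimal decomposition is:
Bags: B1 = {2, 5, 6}  B2 = {2, 4, 5}  B3 = {1, 2, 5}  B4 = {2, 3, 6}
Tree: B1–B2, B2–B3, B1–B4

Each bag holds 3 vertices, so the decomposition has width 2, which upper-bounds the treewidth. For the lower bound, the 3 vertices {2, 3, 6} are pairwise adjacent, and any tree decomposition puts a clique entirely inside one bag — forcing width ≥ 2. Hence tw(G) = 2 exactly.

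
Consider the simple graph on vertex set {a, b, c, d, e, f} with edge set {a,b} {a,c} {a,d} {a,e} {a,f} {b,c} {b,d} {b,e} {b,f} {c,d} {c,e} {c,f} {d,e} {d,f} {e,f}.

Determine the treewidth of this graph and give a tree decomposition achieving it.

Treewidth 5.
One optimal decomposition is:
Bags: B1 = {a, b, c, d, e, f}
Tree: (single bag)

A single bag containing all 6 vertices is trivially a valid decomposition of width 5. For the lower bound, the 6 vertices {a, b, c, d, e, f} are pairwise adjacent, and any tree decomposition puts a clique entirely inside one bag — forcing width ≥ 5. The upper and lower bounds meet at 5, so that is the treewidth.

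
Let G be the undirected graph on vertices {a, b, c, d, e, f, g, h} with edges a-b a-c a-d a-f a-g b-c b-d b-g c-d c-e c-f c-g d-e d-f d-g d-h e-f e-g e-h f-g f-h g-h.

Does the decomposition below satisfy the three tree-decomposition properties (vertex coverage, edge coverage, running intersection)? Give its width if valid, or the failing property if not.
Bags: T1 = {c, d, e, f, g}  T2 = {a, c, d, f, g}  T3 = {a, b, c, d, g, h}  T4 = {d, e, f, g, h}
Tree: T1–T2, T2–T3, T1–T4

No — bags containing vertex h are not connected in the tree.

A tree decomposition must satisfy three properties: every vertex lies in some bag; for every edge, both endpoints lie together in some bag; and for every vertex, the bags containing it form a connected subtree. Here bags containing vertex h are not connected in the tree, so the decomposition is invalid.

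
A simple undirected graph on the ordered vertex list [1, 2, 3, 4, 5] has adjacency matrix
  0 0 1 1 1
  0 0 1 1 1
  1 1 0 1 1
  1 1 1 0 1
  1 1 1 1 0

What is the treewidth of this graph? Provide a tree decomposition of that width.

Each bag holds 4 vertices, so the decomposition has width 3, which upper-bounds the treewidth. Conversely, {1, 3, 4, 5} is a clique of size 4, and the vertices of any clique must share a bag in every tree decomposition; so some bag has ≥ 4 vertices and tw(G) ≥ 3. Combining the bounds, tw(G) = 3.

Treewidth 3.
Bags: B1 = {1, 3, 4, 5}  B2 = {2, 3, 4, 5}
Tree: B1–B2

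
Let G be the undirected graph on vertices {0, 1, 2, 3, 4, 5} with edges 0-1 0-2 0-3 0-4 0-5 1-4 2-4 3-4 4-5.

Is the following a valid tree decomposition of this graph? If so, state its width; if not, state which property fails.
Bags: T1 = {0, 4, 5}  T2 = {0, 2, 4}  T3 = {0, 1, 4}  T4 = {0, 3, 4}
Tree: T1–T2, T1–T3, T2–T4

Yes; width 2.

Checking the three conditions: (i) the bags cover all of {0, 1, 2, 3, 4, 5}; (ii) for each edge, some bag contains both endpoints; (iii) the bags containing any fixed vertex form a subtree. All hold, so the decomposition is valid with width 3 − 1 = 2.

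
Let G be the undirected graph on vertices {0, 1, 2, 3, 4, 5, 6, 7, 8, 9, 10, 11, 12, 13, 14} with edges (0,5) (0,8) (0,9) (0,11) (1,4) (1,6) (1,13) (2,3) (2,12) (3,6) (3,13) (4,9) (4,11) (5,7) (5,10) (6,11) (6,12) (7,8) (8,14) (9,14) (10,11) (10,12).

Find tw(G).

3

A width-3 tree decomposition is:
Bags: B1 = {7, 8, 9, 14}  B2 = {0, 7, 8, 9}  B3 = {0, 5, 7, 9}  B4 = {0, 4, 5, 9}  B5 = {0, 4, 5, 11}  B6 = {4, 5, 10, 11}  B7 = {1, 4, 10, 11}  B8 = {1, 6, 10, 11}  B9 = {1, 6, 10, 12}  B10 = {1, 6, 12, 13}  B11 = {3, 6, 12, 13}  B12 = {2, 3, 12, 13}
Tree: B1–B2, B2–B3, B3–B4, B4–B5, B5–B6, B6–B7, B7–B8, B8–B9, B9–B10, B10–B11, B11–B12
Each bag holds 4 vertices, so the decomposition has width 3, which upper-bounds the treewidth. For the lower bound: the 4 vertex sets {7,8,14}, {9}, {0}, {4,5,10,11} are disjoint, each induces a connected subgraph, and every pair is joined by at least one edge of G. Contracting each set to a single vertex therefore yields K_{4} as a minor, and since treewidth is minor-monotone, tw(G) ≥ tw(K_{4}) = 3. The upper and lower bounds meet at 3, so that is the treewidth.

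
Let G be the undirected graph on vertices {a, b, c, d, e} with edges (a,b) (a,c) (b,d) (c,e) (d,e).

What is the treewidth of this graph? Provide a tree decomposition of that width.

Treewidth 2.
One optimal decomposition is:
Bags: B1 = {a, b, c}  B2 = {b, c, d}  B3 = {c, d, e}
Tree: B1–B2, B2–B3

Each bag holds 3 vertices, so the decomposition has width 2, which upper-bounds the treewidth. For the lower bound, G contains the cycle c–a–b–d–e–c, so G is not a forest; only forests have treewidth ≤ 1, hence tw(G) ≥ 2. Hence tw(G) = 2 exactly.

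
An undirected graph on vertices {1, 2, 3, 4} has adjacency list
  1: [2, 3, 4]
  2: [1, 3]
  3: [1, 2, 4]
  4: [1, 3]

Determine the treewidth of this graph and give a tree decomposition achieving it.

Each bag holds 3 vertices, so the decomposition has width 2, which upper-bounds the treewidth. Conversely, {1, 2, 3} is a clique of size 3, and the vertices of any clique must share a bag in every tree decomposition; so some bag has ≥ 3 vertices and tw(G) ≥ 2. The upper and lower bounds meet at 2, so that is the treewidth.

Treewidth 2.
Bags: B1 = {1, 3, 4}  B2 = {1, 2, 3}
Tree: B1–B2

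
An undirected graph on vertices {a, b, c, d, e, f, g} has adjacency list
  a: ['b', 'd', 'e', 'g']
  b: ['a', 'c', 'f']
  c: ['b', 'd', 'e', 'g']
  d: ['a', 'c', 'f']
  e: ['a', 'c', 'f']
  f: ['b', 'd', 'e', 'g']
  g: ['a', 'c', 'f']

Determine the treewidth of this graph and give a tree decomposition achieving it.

Treewidth 3.
One such decomposition:
Bags: B1 = {a, c, d, f}  B2 = {a, c, f, g}  B3 = {a, c, e, f}  B4 = {a, b, c, f}
Tree: B1–B2, B2–B3, B3–B4

Each bag holds 4 vertices, so the decomposition has width 3, which upper-bounds the treewidth. For the lower bound: the 4 vertex sets {d,f}, {a,g}, {c}, {e} are disjoint, each induces a connected subgraph, and every pair is joined by at least one edge of G. Contracting each set to a single vertex therefore yields K_{4} as a minor, and since treewidth is minor-monotone, tw(G) ≥ tw(K_{4}) = 3. Combining the bounds, tw(G) = 3.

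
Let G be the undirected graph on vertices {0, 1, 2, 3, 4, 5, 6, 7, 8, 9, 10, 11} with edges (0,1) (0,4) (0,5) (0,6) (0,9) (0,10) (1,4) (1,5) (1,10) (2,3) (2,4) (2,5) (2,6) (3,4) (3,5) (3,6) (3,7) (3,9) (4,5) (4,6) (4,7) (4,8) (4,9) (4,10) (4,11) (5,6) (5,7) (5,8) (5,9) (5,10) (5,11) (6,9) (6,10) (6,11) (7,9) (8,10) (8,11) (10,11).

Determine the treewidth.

A width-4 tree decomposition is:
Bags: B1 = {3, 4, 5, 6, 9}  B2 = {0, 4, 5, 6, 9}  B3 = {0, 4, 5, 6, 10}  B4 = {4, 5, 6, 10, 11}  B5 = {0, 1, 4, 5, 10}  B6 = {2, 3, 4, 5, 6}  B7 = {3, 4, 5, 7, 9}  B8 = {4, 5, 8, 10, 11}
Tree: B1–B2, B2–B3, B3–B4, B3–B5, B1–B6, B1–B7, B4–B8
Each bag holds 5 vertices, so the decomposition has width 4, which upper-bounds the treewidth. On the other hand G contains the 5-clique {4, 5, 8, 10, 11}. A clique must lie in a single bag of any decomposition, so no decomposition can have width below 4. Hence tw(G) = 4 exactly.

4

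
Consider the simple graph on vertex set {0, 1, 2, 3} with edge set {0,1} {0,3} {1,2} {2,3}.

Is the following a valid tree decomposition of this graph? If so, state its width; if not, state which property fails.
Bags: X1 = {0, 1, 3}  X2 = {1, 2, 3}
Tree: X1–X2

Vertex coverage: the bags together contain {0, 1, 2, 3}, the full vertex set. Edge coverage: each edge of G has both endpoints in at least one bag. Running intersection: for every vertex, the bags containing it form a connected subtree. All three properties hold, so this is a valid tree decomposition of width max|bag| − 1 = 2, and hence tw(G) ≤ 2.

Yes; width 2.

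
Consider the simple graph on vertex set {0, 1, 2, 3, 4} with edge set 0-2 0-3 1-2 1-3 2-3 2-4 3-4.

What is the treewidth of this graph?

2

A width-2 tree decomposition is:
Bags: B1 = {0, 2, 3}  B2 = {2, 3, 4}  B3 = {1, 2, 3}
Tree: B1–B2, B2–B3
Each bag holds 3 vertices, so the decomposition has width 2, which upper-bounds the treewidth. On the other hand G contains the 3-clique {0, 2, 3}. A clique must lie in a single bag of any decomposition, so no decomposition can have width below 2. Therefore the treewidth is 2.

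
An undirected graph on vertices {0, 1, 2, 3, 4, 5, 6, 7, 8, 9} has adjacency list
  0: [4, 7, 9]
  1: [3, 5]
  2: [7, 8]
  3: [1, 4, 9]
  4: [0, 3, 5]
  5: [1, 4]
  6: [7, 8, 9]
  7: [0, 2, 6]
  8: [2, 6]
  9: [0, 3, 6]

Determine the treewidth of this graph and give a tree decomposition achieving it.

Treewidth 2.
One optimal decomposition is:
Bags: B1 = {2, 7, 8}  B2 = {6, 7, 8}  B3 = {0, 6, 7}  B4 = {0, 6, 9}  B5 = {0, 4, 9}  B6 = {3, 4, 9}  B7 = {3, 4, 5}  B8 = {1, 3, 5}
Tree: B1–B2, B2–B3, B3–B4, B4–B5, B5–B6, B6–B7, B7–B8

The largest bag has 3 vertices, giving width 2; this decomposition certifies tw(G) ≤ 2. The edges 2–8–6–7–2 form a cycle, so G is not a tree and its treewidth is at least 2. Therefore the treewidth is 2.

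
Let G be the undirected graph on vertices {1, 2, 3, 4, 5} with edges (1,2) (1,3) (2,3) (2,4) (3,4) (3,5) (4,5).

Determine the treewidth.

A width-2 tree decomposition is:
Bags: B1 = {1, 2, 3}  B2 = {2, 3, 4}  B3 = {3, 4, 5}
Tree: B1–B2, B2–B3
The largest bag has 3 vertices, giving width 2; this decomposition certifies tw(G) ≤ 2. For the lower bound, the 3 vertices {1, 2, 3} are pairwise adjacent, and any tree decomposition puts a clique entirely inside one bag — forcing width ≥ 2. Therefore the treewidth is 2.

2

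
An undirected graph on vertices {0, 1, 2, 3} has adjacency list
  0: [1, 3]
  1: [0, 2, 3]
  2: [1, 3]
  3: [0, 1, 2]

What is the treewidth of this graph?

2

A width-2 tree decomposition is:
Bags: B1 = {1, 2, 3}  B2 = {0, 1, 3}
Tree: B1–B2
Each bag holds 3 vertices, so the decomposition has width 2, which upper-bounds the treewidth. Conversely, {0, 1, 3} is a clique of size 3, and the vertices of any clique must share a bag in every tree decomposition; so some bag has ≥ 3 vertices and tw(G) ≥ 2. The upper and lower bounds meet at 2, so that is the treewidth.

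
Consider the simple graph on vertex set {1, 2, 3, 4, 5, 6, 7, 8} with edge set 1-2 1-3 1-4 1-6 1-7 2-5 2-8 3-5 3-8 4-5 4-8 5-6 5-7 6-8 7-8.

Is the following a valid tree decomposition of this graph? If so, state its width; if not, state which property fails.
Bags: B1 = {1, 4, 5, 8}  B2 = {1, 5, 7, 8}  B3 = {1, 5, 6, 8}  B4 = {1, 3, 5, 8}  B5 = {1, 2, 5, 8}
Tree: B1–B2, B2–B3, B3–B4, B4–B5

Every vertex of G appears in some bag (union = {1, 2, 3, 4, 5, 6, 7, 8}); every edge is covered by a bag; and for each vertex v the set of bags containing v is connected in the bag tree. The decomposition is therefore valid. The largest bag has 4 vertices, so the width is 3.

Yes; width 3.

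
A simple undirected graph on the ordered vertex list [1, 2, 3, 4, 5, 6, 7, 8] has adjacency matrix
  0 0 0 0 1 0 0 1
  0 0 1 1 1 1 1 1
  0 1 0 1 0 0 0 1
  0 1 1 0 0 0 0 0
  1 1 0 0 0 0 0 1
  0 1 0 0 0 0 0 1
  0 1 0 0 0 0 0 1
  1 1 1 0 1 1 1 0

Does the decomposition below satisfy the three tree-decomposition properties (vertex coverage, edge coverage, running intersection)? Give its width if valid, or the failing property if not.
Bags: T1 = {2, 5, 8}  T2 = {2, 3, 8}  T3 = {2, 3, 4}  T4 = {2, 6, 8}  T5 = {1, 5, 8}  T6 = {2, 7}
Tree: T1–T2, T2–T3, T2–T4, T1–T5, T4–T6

A tree decomposition must satisfy three properties: every vertex lies in some bag; for every edge, both endpoints lie together in some bag; and for every vertex, the bags containing it form a connected subtree. Here edge (8,7) lies in no bag, so the decomposition is invalid.

No — edge (8,7) lies in no bag.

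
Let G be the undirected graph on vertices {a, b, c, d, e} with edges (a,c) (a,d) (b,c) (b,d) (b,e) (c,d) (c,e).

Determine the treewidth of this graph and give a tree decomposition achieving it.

The largest bag has 3 vertices, giving width 2; this decomposition certifies tw(G) ≤ 2. On the other hand G contains the 3-clique {a, c, d}. A clique must lie in a single bag of any decomposition, so no decomposition can have width below 2. Combining the bounds, tw(G) = 2.

Treewidth 2.
Bags: B1 = {b, c, d}  B2 = {a, c, d}  B3 = {b, c, e}
Tree: B1–B2, B1–B3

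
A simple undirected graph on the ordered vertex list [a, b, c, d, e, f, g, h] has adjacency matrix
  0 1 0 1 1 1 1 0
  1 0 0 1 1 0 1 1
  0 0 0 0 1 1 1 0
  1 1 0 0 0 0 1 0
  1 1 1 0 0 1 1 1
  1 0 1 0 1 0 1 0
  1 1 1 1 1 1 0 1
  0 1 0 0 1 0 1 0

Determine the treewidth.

A width-3 tree decomposition is:
Bags: B1 = {a, b, e, g}  B2 = {b, e, g, h}  B3 = {a, e, f, g}  B4 = {a, b, d, g}  B5 = {c, e, f, g}
Tree: B1–B2, B1–B3, B1–B4, B3–B5
Every bag has size at most 4, so the width is 4 − 1 = 3 and tw(G) ≤ 3. For the lower bound, the 4 vertices {a, b, d, g} are pairwise adjacent, and any tree decomposition puts a clique entirely inside one bag — forcing width ≥ 3. The upper and lower bounds meet at 3, so that is the treewidth.

3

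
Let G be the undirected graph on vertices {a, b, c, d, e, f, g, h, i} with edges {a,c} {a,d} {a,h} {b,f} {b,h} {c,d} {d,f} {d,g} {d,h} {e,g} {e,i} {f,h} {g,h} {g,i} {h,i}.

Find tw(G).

A width-2 tree decomposition is:
Bags: B1 = {d, g, h}  B2 = {d, f, h}  B3 = {b, f, h}  B4 = {a, d, h}  B5 = {a, c, d}  B6 = {g, h, i}  B7 = {e, g, i}
Tree: B1–B2, B2–B3, B1–B4, B4–B5, B1–B6, B6–B7
The largest bag has 3 vertices, giving width 2; this decomposition certifies tw(G) ≤ 2. Conversely, {e, g, i} is a clique of size 3, and the vertices of any clique must share a bag in every tree decomposition; so some bag has ≥ 3 vertices and tw(G) ≥ 2. The upper and lower bounds meet at 2, so that is the treewidth.

2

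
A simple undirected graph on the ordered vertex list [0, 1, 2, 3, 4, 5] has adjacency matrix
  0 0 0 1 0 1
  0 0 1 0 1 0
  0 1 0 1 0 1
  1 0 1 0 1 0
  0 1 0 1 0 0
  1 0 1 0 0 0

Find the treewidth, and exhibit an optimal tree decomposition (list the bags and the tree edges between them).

The largest bag has 3 vertices, giving width 2; this decomposition certifies tw(G) ≤ 2. Since 0–5–2–3–0 is a cycle in G, G is not acyclic. Forests are exactly the graphs of treewidth ≤ 1, so tw(G) ≥ 2. Therefore the treewidth is 2.

Treewidth 2.
One such decomposition:
Bags: B1 = {0, 3, 5}  B2 = {2, 3, 5}  B3 = {2, 3, 4}  B4 = {1, 2, 4}
Tree: B1–B2, B2–B3, B3–B4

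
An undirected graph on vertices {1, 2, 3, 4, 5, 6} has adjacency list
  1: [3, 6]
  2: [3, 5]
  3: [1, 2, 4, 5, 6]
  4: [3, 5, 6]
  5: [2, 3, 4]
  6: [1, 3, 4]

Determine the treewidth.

2

A width-2 tree decomposition is:
Bags: B1 = {3, 4, 6}  B2 = {3, 4, 5}  B3 = {1, 3, 6}  B4 = {2, 3, 5}
Tree: B1–B2, B1–B3, B2–B4
Each bag holds 3 vertices, so the decomposition has width 2, which upper-bounds the treewidth. Conversely, {1, 3, 6} is a clique of size 3, and the vertices of any clique must share a bag in every tree decomposition; so some bag has ≥ 3 vertices and tw(G) ≥ 2. Hence tw(G) = 2 exactly.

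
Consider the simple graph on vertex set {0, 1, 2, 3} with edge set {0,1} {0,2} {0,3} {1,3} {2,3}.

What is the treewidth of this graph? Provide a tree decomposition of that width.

Treewidth 2.
Bags: B1 = {0, 1, 3}  B2 = {0, 2, 3}
Tree: B1–B2

Each bag holds 3 vertices, so the decomposition has width 2, which upper-bounds the treewidth. For the lower bound, the 3 vertices {0, 1, 3} are pairwise adjacent, and any tree decomposition puts a clique entirely inside one bag — forcing width ≥ 2. Hence tw(G) = 2 exactly.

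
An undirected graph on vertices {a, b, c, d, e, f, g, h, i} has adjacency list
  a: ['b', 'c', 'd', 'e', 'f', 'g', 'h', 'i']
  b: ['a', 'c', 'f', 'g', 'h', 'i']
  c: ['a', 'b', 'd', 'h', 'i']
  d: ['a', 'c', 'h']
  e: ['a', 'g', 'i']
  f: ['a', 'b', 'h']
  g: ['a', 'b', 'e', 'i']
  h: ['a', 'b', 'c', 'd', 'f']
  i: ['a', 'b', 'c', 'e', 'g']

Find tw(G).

A width-3 tree decomposition is:
Bags: B1 = {a, b, c, h}  B2 = {a, b, c, i}  B3 = {a, b, f, h}  B4 = {a, b, g, i}  B5 = {a, c, d, h}  B6 = {a, e, g, i}
Tree: B1–B2, B1–B3, B2–B4, B1–B5, B4–B6
The largest bag has 4 vertices, giving width 3; this decomposition certifies tw(G) ≤ 3. Conversely, {a, c, d, h} is a clique of size 4, and the vertices of any clique must share a bag in every tree decomposition; so some bag has ≥ 4 vertices and tw(G) ≥ 3. Hence tw(G) = 3 exactly.

3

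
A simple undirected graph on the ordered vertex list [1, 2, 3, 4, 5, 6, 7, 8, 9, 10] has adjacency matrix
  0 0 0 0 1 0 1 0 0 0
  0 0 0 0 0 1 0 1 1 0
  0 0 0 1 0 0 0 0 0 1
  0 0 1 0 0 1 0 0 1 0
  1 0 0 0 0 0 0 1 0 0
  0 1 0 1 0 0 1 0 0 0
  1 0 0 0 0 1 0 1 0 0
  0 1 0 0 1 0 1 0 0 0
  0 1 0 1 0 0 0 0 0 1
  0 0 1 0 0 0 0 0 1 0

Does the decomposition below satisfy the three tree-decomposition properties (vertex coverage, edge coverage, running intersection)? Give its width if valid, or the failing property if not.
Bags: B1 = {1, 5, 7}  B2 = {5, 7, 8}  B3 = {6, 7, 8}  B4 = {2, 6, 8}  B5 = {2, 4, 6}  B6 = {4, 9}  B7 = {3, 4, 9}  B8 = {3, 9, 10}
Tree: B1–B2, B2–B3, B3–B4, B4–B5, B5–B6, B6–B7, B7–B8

A tree decomposition must satisfy three properties: every vertex lies in some bag; for every edge, both endpoints lie together in some bag; and for every vertex, the bags containing it form a connected subtree. Here edge (2,9) lies in no bag, so the decomposition is invalid.

No — edge (2,9) lies in no bag.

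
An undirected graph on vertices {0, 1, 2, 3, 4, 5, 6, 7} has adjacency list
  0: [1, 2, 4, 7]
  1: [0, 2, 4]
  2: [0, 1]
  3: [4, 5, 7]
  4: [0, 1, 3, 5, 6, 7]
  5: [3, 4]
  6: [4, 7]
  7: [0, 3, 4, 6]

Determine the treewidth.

A width-2 tree decomposition is:
Bags: B1 = {0, 1, 4}  B2 = {0, 4, 7}  B3 = {0, 1, 2}  B4 = {3, 4, 7}  B5 = {4, 6, 7}  B6 = {3, 4, 5}
Tree: B1–B2, B1–B3, B2–B4, B4–B5, B4–B6
Each bag holds 3 vertices, so the decomposition has width 2, which upper-bounds the treewidth. Conversely, {0, 1, 2} is a clique of size 3, and the vertices of any clique must share a bag in every tree decomposition; so some bag has ≥ 3 vertices and tw(G) ≥ 2. Hence tw(G) = 2 exactly.

2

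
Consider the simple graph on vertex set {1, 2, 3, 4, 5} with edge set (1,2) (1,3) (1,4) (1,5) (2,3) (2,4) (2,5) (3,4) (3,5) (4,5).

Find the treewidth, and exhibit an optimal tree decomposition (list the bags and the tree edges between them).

Treewidth 4.
One such decomposition:
Bags: B1 = {1, 2, 3, 4, 5}
Tree: (single bag)

A single bag containing all 5 vertices is trivially a valid decomposition of width 4. Conversely, {1, 2, 3, 4, 5} is a clique of size 5, and the vertices of any clique must share a bag in every tree decomposition; so some bag has ≥ 5 vertices and tw(G) ≥ 4. Combining the bounds, tw(G) = 4.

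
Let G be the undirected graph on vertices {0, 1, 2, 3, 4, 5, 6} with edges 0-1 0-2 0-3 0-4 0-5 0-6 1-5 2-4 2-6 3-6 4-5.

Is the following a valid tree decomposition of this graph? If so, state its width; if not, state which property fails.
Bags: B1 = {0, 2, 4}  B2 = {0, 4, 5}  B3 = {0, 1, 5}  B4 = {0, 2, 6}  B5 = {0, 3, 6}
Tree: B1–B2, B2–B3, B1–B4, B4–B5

Every vertex of G appears in some bag (union = {0, 1, 2, 3, 4, 5, 6}); every edge is covered by a bag; and for each vertex v the set of bags containing v is connected in the bag tree. The decomposition is therefore valid. The largest bag has 3 vertices, so the width is 2.

Yes; width 2.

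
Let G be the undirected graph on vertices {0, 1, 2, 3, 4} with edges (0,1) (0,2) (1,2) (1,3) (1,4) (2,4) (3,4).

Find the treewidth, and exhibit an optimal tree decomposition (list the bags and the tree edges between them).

Every bag has size at most 3, so the width is 3 − 1 = 2 and tw(G) ≤ 2. For the lower bound, the 3 vertices {0, 1, 2} are pairwise adjacent, and any tree decomposition puts a clique entirely inside one bag — forcing width ≥ 2. Combining the bounds, tw(G) = 2.

Treewidth 2.
One optimal decomposition is:
Bags: B1 = {0, 1, 2}  B2 = {1, 2, 4}  B3 = {1, 3, 4}
Tree: B1–B2, B2–B3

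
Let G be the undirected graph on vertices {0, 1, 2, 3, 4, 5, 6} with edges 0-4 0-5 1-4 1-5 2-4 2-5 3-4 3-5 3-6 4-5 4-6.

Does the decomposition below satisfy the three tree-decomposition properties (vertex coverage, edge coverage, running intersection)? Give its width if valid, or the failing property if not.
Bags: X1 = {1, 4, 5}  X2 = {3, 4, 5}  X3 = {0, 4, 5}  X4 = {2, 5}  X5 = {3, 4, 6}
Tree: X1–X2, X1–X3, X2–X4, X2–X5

No — edge (4,2) lies in no bag.

A tree decomposition must satisfy three properties: every vertex lies in some bag; for every edge, both endpoints lie together in some bag; and for every vertex, the bags containing it form a connected subtree. Here edge (4,2) lies in no bag, so the decomposition is invalid.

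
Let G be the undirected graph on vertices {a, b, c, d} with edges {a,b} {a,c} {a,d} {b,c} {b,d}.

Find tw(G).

A width-2 tree decomposition is:
Bags: B1 = {a, b, d}  B2 = {a, b, c}
Tree: B1–B2
Each bag holds 3 vertices, so the decomposition has width 2, which upper-bounds the treewidth. Conversely, {a, b, d} is a clique of size 3, and the vertices of any clique must share a bag in every tree decomposition; so some bag has ≥ 3 vertices and tw(G) ≥ 2. The upper and lower bounds meet at 2, so that is the treewidth.

2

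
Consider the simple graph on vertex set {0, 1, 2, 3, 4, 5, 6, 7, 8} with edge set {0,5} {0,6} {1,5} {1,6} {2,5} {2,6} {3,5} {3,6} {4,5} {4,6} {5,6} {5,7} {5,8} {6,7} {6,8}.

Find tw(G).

2

A width-2 tree decomposition is:
Bags: B1 = {4, 5, 6}  B2 = {3, 5, 6}  B3 = {5, 6, 7}  B4 = {0, 5, 6}  B5 = {5, 6, 8}  B6 = {1, 5, 6}  B7 = {2, 5, 6}
Tree: B1–B2, B1–B3, B1–B4, B4–B5, B3–B6, B1–B7
Each bag holds 3 vertices, so the decomposition has width 2, which upper-bounds the treewidth. For the lower bound, the 3 vertices {0, 5, 6} are pairwise adjacent, and any tree decomposition puts a clique entirely inside one bag — forcing width ≥ 2. Therefore the treewidth is 2.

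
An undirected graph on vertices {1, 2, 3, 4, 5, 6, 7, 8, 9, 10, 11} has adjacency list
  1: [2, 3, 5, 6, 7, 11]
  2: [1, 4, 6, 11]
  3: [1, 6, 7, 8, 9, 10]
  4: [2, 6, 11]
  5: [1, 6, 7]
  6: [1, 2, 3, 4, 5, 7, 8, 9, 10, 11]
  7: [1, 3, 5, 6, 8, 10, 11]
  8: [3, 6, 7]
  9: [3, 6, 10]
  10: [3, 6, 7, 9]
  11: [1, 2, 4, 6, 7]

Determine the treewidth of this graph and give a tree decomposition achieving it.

Treewidth 3.
One such decomposition:
Bags: B1 = {1, 3, 6, 7}  B2 = {1, 6, 7, 11}  B3 = {1, 2, 6, 11}  B4 = {2, 4, 6, 11}  B5 = {3, 6, 7, 8}  B6 = {1, 5, 6, 7}  B7 = {3, 6, 7, 10}  B8 = {3, 6, 9, 10}
Tree: B1–B2, B2–B3, B3–B4, B1–B5, B1–B6, B5–B7, B7–B8

The largest bag has 4 vertices, giving width 3; this decomposition certifies tw(G) ≤ 3. Conversely, {3, 6, 9, 10} is a clique of size 4, and the vertices of any clique must share a bag in every tree decomposition; so some bag has ≥ 4 vertices and tw(G) ≥ 3. The upper and lower bounds meet at 3, so that is the treewidth.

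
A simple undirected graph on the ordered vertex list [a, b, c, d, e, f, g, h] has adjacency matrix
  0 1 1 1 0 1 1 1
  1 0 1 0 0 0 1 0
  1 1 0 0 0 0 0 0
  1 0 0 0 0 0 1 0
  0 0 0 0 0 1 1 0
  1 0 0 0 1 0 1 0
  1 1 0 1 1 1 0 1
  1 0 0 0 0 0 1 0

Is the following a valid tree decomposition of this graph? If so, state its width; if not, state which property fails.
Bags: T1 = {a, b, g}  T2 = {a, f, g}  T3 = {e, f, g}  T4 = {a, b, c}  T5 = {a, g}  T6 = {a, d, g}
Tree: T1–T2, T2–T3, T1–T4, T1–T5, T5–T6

No — vertex h appears in no bag.

A tree decomposition must satisfy three properties: every vertex lies in some bag; for every edge, both endpoints lie together in some bag; and for every vertex, the bags containing it form a connected subtree. Here vertex h appears in no bag, so the decomposition is invalid.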